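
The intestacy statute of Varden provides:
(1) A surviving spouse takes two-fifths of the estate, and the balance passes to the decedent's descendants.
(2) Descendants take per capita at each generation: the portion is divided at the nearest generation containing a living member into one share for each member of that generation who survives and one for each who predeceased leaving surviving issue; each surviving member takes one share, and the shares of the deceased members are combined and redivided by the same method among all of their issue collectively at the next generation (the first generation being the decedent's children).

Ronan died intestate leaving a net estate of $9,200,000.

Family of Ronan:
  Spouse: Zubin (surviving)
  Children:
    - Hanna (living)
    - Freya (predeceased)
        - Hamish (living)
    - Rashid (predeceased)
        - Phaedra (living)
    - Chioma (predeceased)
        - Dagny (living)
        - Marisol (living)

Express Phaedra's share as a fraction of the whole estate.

Zubin takes two-fifths of $9,200,000 = $3,680,000. The remaining $5,520,000 passes to the descendants.
The descendants' portion ($5,520,000) is divided at the children's generation into 4 shares of $1,380,000. Hanna takes $1,380,000. The 3 shares of the deceased (Freya, Rashid, and Chioma) are combined into a pool of $4,140,000.
That pool ($4,140,000) is divided at the grandchildren's generation equally among Hamish, Phaedra, Dagny, and Marisol: $1,035,000 each.

Phaedra receives 9/80 of the estate.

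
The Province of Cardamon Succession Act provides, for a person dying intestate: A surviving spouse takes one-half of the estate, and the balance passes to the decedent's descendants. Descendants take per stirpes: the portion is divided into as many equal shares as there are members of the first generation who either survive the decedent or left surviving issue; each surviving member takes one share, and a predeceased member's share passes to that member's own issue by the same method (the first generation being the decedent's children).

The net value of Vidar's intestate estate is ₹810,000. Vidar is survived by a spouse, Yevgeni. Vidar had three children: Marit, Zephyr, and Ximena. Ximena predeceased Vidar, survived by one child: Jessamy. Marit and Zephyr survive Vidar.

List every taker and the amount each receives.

Yevgeni: ₹405,000; Marit: ₹135,000; Zephyr: ₹135,000; Jessamy: ₹135,000

Yevgeni takes one-half of ₹810,000 = ₹405,000. The remaining ₹405,000 passes to the descendants.
The descendants' portion (₹405,000) is divided into 3 shares of ₹135,000: Marit and Zephyr each take ₹135,000; Ximena's ₹135,000 share passes to Ximena's issue.
Ximena's share (₹135,000) passes entirely to Jessamy.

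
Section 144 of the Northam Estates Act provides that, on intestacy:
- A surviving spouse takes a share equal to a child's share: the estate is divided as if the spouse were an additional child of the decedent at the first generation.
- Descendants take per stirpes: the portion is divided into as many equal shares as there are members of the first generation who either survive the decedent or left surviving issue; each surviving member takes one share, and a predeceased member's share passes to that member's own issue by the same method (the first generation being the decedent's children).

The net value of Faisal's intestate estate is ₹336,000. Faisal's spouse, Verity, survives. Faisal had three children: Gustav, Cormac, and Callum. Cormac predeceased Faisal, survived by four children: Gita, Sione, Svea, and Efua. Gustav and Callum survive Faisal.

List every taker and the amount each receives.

The spouse counts as an additional share at the children's level, so there are 4 primary shares of ₹84,000. Verity takes one such share (₹84,000).
The children's combined portion (₹252,000) is divided into 3 shares of ₹84,000: Gustav and Callum each take ₹84,000; Cormac's ₹84,000 share passes to Cormac's issue.
Cormac's share (₹84,000) is divided into 4 shares of ₹21,000: Gita, Sione, Svea, and Efua each take ₹21,000.

Verity: ₹84,000; Gustav: ₹84,000; Gita: ₹21,000; Sione: ₹21,000; Svea: ₹21,000; Efua: ₹21,000; Callum: ₹84,000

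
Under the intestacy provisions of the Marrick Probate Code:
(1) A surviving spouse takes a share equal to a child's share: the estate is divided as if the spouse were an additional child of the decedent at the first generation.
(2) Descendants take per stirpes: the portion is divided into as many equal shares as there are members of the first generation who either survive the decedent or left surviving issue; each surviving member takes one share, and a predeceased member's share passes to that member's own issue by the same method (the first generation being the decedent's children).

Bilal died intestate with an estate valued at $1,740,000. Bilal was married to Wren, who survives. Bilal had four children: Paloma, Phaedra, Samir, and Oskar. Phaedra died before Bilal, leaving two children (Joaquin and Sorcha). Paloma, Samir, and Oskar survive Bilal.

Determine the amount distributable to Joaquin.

Joaquin receives $174,000.

The spouse counts as an additional share at the children's level, so there are 5 primary shares of $348,000. Wren takes one such share ($348,000).
The children's combined portion ($1,392,000) is divided into 4 shares of $348,000: Paloma, Samir, and Oskar each take $348,000; Phaedra's $348,000 share passes to Phaedra's issue.
Phaedra's share ($348,000) is divided into 2 shares of $174,000: Joaquin and Sorcha each take $174,000.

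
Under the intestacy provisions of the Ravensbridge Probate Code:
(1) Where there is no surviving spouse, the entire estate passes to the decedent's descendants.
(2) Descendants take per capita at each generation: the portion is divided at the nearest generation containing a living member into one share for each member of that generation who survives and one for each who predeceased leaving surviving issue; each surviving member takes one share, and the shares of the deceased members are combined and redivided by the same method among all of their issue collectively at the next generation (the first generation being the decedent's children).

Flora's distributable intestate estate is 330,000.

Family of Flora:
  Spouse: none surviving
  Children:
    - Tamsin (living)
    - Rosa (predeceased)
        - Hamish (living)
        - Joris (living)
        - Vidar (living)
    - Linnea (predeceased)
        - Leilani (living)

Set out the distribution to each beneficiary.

Tamsin: 110,000; Hamish: 55,000; Joris: 55,000; Vidar: 55,000; Leilani: 55,000

The entire 330,000 passes to the descendants.
That amount (330,000) is divided at the children's generation into 3 shares of 110,000. Tamsin takes 110,000. The 2 shares of the deceased (Rosa and Linnea) are combined into a pool of 220,000.
That pool (220,000) is divided at the grandchildren's generation equally among Hamish, Joris, Vidar, and Leilani: 55,000 each.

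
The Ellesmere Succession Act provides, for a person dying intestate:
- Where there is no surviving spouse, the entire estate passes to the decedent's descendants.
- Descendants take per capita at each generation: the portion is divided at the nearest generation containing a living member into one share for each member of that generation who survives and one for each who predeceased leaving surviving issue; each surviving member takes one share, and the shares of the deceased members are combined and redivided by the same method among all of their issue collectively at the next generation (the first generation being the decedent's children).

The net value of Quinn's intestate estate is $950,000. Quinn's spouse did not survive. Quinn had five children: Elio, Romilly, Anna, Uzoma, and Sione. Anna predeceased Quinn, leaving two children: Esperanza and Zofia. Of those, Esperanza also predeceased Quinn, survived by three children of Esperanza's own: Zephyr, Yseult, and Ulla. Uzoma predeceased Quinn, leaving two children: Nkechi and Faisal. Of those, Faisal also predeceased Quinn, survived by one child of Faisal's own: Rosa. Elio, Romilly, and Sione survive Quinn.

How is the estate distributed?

The entire $950,000 passes to the descendants.
That amount ($950,000) is divided at the children's generation into 5 shares of $190,000. Elio, Romilly, and Sione each take $190,000. The 2 shares of the deceased (Anna and Uzoma) are combined into a pool of $380,000.
That pool ($380,000) is divided at the grandchildren's generation into 4 shares of $95,000. Zofia and Nkechi each take $95,000. The 2 shares of the deceased (Esperanza and Faisal) are combined into a pool of $190,000.
That pool ($190,000) is divided at the great-grandchildren's generation equally among Zephyr, Yseult, Ulla, and Rosa: $47,500 each.

Elio: $190,000; Romilly: $190,000; Zephyr: $47,500; Yseult: $47,500; Ulla: $47,500; Zofia: $95,000; Nkechi: $95,000; Rosa: $47,500; Sione: $190,000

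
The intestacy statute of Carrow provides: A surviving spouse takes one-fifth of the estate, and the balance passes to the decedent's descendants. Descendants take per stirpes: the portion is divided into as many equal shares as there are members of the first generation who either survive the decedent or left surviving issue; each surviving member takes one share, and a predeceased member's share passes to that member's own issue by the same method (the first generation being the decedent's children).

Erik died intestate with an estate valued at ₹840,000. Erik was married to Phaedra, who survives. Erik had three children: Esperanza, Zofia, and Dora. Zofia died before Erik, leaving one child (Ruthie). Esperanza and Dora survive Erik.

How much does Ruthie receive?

Phaedra takes one-fifth of ₹840,000 = ₹168,000. The remaining ₹672,000 passes to the descendants.
The descendants' portion (₹672,000) is divided into 3 shares of ₹224,000: Esperanza and Dora each take ₹224,000; Zofia's ₹224,000 share passes to Zofia's issue.
Zofia's share (₹224,000) passes entirely to Ruthie.

Ruthie receives ₹224,000.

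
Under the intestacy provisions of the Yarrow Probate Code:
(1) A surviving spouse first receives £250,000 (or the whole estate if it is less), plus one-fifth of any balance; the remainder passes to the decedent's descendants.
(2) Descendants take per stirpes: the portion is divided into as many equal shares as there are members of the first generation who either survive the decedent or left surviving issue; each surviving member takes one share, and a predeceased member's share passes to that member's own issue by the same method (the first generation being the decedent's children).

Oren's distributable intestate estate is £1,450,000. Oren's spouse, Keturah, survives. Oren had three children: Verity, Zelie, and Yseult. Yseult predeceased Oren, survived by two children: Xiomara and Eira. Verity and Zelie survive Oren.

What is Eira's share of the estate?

Eira receives £160,000.

Keturah first takes £250,000, leaving a balance of £1,200,000. Keturah then takes one-fifth of the balance (£240,000), for a total of £490,000. The remaining £960,000 passes to the descendants.
The descendants' portion (£960,000) is divided into 3 shares of £320,000: Verity and Zelie each take £320,000; Yseult's £320,000 share passes to Yseult's issue.
Yseult's share (£320,000) is divided into 2 shares of £160,000: Xiomara and Eira each take £160,000.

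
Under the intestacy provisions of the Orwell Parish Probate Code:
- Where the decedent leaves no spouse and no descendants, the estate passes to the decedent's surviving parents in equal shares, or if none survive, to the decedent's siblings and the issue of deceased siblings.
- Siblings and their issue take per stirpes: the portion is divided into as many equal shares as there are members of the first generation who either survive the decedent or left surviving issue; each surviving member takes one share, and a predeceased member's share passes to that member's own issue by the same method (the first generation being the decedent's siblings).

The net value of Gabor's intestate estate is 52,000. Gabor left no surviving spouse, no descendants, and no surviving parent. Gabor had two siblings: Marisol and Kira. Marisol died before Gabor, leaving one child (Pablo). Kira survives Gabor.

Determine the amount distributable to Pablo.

Pablo receives 26,000.

The entire 52,000 passes to the siblings and their issue.
That amount (52,000) is divided into 2 shares of 26,000: Kira takes 26,000; Marisol's 26,000 share passes to Marisol's issue.
Marisol's share (26,000) passes entirely to Pablo.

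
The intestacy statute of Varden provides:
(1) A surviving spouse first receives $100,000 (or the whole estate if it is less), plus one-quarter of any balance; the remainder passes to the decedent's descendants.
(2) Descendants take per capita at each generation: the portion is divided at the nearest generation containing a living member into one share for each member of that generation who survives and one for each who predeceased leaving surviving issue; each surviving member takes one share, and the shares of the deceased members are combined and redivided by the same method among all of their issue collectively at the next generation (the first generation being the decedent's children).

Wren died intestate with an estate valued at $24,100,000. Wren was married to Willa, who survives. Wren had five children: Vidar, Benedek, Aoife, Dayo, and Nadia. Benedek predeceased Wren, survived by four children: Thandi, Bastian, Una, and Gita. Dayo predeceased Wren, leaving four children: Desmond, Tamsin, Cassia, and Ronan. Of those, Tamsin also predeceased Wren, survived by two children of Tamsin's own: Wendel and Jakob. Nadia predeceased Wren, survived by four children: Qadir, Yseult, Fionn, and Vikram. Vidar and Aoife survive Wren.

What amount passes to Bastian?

Bastian receives $900,000.

Willa first takes $100,000, leaving a balance of $24,000,000. Willa then takes one-quarter of the balance ($6,000,000), for a total of $6,100,000. The remaining $18,000,000 passes to the descendants.
The descendants' portion ($18,000,000) is divided at the children's generation into 5 shares of $3,600,000. Vidar and Aoife each take $3,600,000. The 3 shares of the deceased (Benedek, Dayo, and Nadia) are combined into a pool of $10,800,000.
That pool ($10,800,000) is divided at the grandchildren's generation into 12 shares of $900,000. Thandi, Bastian, Una, Gita, Desmond, Cassia, Ronan, Qadir, Yseult, Fionn, and Vikram each take $900,000. The remaining share for the deceased Tamsin ($900,000) is carried to the next generation.
That pool ($900,000) is divided at the great-grandchildren's generation equally among Wendel and Jakob: $450,000 each.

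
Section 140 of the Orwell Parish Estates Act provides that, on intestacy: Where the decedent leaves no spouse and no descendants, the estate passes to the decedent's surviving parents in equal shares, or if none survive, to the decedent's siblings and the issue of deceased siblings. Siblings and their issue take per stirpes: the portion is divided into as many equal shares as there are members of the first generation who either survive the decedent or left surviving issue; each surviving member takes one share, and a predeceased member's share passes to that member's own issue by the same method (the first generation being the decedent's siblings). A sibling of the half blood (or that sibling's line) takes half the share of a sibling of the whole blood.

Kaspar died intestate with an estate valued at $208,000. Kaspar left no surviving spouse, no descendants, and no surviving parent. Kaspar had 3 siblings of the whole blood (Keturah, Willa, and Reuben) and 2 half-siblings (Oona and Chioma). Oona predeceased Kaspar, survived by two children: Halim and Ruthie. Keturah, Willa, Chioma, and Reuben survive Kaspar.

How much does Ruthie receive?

Ruthie receives $13,000.

The entire $208,000 passes to the siblings and their issue.
Counting each half-blood sibling's line as half a unit, there are 4 units in $208,000, so one unit is $52,000. Whole-blood lines (Keturah, Willa, and Reuben) take $52,000 each; half-blood lines (Oona and Chioma) take $26,000 each.
Oona's share ($26,000) is divided into 2 shares of $13,000: Halim and Ruthie each take $13,000.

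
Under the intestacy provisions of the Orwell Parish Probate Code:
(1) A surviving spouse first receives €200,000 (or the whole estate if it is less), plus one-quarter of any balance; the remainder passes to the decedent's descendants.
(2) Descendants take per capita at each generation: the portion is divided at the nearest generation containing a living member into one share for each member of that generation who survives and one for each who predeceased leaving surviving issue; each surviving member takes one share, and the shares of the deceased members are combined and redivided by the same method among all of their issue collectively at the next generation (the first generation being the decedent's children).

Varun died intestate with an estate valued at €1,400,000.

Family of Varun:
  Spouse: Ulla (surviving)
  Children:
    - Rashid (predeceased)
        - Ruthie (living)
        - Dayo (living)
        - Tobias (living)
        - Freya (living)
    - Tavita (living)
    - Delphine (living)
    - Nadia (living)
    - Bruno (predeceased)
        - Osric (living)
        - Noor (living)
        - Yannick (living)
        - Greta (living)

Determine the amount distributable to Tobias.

Ulla first takes €200,000, leaving a balance of €1,200,000. Ulla then takes one-quarter of the balance (€300,000), for a total of €500,000. The remaining €900,000 passes to the descendants.
The descendants' portion (€900,000) is divided at the children's generation into 5 shares of €180,000. Tavita, Delphine, and Nadia each take €180,000. The 2 shares of the deceased (Rashid and Bruno) are combined into a pool of €360,000.
That pool (€360,000) is divided at the grandchildren's generation equally among Ruthie, Dayo, Tobias, Freya, Osric, Noor, Yannick, and Greta: €45,000 each.

Tobias receives €45,000.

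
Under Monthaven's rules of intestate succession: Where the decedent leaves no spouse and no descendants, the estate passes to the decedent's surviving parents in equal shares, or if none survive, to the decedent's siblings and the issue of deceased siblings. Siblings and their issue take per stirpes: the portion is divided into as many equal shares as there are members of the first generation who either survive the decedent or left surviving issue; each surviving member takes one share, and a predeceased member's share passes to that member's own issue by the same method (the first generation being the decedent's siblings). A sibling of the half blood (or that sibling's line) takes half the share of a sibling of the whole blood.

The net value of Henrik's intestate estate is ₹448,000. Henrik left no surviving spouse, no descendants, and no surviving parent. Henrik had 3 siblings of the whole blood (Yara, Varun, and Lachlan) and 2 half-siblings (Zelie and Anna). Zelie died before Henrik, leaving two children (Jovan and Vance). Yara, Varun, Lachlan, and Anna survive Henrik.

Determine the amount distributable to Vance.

The entire ₹448,000 passes to the siblings and their issue.
Counting each half-blood sibling's line as half a unit, there are 4 units in ₹448,000, so one unit is ₹112,000. Whole-blood lines (Yara, Varun, and Lachlan) take ₹112,000 each; half-blood lines (Zelie and Anna) take ₹56,000 each.
Zelie's share (₹56,000) is divided into 2 shares of ₹28,000: Jovan and Vance each take ₹28,000.

Vance receives ₹28,000.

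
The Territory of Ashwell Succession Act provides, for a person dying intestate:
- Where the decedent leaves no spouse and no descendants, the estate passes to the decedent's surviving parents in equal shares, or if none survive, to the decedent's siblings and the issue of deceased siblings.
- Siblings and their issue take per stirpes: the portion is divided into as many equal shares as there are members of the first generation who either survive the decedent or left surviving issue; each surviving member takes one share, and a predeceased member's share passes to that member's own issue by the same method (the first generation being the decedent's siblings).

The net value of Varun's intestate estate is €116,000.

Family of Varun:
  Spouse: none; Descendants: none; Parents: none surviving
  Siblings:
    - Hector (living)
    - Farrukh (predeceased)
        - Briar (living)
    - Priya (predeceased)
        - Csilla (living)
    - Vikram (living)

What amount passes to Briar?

The entire €116,000 passes to the siblings and their issue.
That amount (€116,000) is divided into 4 shares of €29,000: Hector and Vikram each take €29,000; Farrukh's €29,000 share passes to Farrukh's issue; Priya's €29,000 share passes to Priya's issue.
Farrukh's share (€29,000) passes entirely to Briar.
Priya's share (€29,000) passes entirely to Csilla.

Briar receives €29,000.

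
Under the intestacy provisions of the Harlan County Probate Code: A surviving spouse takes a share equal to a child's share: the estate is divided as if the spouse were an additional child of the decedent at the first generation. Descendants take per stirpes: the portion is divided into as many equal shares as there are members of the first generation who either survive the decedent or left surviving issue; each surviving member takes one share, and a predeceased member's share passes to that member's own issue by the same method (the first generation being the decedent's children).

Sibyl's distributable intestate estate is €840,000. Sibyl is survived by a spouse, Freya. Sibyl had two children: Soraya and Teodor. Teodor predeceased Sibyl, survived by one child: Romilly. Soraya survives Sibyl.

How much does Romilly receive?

The spouse counts as an additional share at the children's level, so there are 3 primary shares of €280,000. Freya takes one such share (€280,000).
The children's combined portion (€560,000) is divided into 2 shares of €280,000: Soraya takes €280,000; Teodor's €280,000 share passes to Teodor's issue.
Teodor's share (€280,000) passes entirely to Romilly.

Romilly receives €280,000.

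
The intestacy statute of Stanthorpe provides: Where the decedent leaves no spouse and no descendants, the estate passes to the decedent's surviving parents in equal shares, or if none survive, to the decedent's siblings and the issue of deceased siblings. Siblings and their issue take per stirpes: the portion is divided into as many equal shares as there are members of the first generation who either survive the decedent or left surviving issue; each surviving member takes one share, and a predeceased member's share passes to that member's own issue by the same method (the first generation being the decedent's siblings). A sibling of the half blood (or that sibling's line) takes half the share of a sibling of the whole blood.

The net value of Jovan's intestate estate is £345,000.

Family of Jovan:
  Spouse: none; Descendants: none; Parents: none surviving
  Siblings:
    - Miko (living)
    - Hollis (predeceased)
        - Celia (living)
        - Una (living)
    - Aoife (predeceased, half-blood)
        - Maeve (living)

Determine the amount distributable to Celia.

The entire £345,000 passes to the siblings and their issue.
Counting each half-blood sibling's line as half a unit, there are 5/2 units in £345,000, so one unit is £138,000. Whole-blood lines (Miko and Hollis) take £138,000 each; half-blood lines (Aoife) take £69,000 each.
Hollis's share (£138,000) is divided into 2 shares of £69,000: Celia and Una each take £69,000.
Aoife's share (£69,000) passes entirely to Maeve.

Celia receives £69,000.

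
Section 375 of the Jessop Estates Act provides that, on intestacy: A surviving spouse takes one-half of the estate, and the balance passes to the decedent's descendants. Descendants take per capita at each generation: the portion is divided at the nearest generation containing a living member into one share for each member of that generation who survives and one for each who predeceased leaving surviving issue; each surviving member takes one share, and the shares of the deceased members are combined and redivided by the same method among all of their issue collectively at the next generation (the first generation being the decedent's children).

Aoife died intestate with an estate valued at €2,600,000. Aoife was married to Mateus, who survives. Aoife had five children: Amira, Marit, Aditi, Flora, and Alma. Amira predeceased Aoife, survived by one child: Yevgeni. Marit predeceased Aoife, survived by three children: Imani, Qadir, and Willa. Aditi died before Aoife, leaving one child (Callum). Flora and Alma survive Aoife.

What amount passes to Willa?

Mateus takes one-half of €2,600,000 = €1,300,000. The remaining €1,300,000 passes to the descendants.
The descendants' portion (€1,300,000) is divided at the children's generation into 5 shares of €260,000. Flora and Alma each take €260,000. The 3 shares of the deceased (Amira, Marit, and Aditi) are combined into a pool of €780,000.
That pool (€780,000) is divided at the grandchildren's generation equally among Yevgeni, Imani, Qadir, Willa, and Callum: €156,000 each.

Willa receives €156,000.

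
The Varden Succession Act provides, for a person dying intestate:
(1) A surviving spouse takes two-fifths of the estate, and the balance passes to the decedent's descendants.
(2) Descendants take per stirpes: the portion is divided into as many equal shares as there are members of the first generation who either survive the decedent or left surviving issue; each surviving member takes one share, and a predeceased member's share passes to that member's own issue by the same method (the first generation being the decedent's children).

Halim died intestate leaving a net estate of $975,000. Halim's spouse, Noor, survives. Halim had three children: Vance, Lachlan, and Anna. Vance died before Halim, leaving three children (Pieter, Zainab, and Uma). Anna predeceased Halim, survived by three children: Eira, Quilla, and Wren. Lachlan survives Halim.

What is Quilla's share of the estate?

Quilla receives $65,000.

Noor takes two-fifths of $975,000 = $390,000. The remaining $585,000 passes to the descendants.
The descendants' portion ($585,000) is divided into 3 shares of $195,000: Lachlan takes $195,000; Vance's $195,000 share passes to Vance's issue; Anna's $195,000 share passes to Anna's issue.
Vance's share ($195,000) is divided into 3 shares of $65,000: Pieter, Zainab, and Uma each take $65,000.
Anna's share ($195,000) is divided into 3 shares of $65,000: Eira, Quilla, and Wren each take $65,000.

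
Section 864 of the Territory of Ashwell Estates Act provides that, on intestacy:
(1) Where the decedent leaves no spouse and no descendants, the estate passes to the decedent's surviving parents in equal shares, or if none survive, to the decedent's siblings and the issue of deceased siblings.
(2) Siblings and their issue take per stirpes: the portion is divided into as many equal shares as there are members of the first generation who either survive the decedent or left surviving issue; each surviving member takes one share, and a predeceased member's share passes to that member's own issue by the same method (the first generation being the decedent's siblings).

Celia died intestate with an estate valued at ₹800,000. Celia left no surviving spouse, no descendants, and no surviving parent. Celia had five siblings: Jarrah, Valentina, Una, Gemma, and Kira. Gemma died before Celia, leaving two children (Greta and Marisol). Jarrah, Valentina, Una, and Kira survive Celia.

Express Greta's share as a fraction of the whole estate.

Greta receives 1/10 of the estate.

The entire ₹800,000 passes to the siblings and their issue.
That amount (₹800,000) is divided into 5 shares of ₹160,000: Jarrah, Valentina, Una, and Kira each take ₹160,000; Gemma's ₹160,000 share passes to Gemma's issue.
Gemma's share (₹160,000) is divided into 2 shares of ₹80,000: Greta and Marisol each take ₹80,000.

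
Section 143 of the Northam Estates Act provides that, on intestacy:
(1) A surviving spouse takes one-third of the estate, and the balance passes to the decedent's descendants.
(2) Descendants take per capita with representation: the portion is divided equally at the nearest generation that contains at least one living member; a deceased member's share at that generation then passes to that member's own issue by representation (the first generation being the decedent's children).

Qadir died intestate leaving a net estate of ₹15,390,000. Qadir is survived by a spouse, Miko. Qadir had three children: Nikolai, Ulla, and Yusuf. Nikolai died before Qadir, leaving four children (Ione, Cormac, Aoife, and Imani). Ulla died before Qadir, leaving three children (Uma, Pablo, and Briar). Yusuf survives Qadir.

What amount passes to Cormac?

Miko takes one-third of ₹15,390,000 = ₹5,130,000. The remaining ₹10,260,000 passes to the descendants.
The descendants' portion (₹10,260,000) is divided into 3 shares of ₹3,420,000: Yusuf takes ₹3,420,000; Nikolai's ₹3,420,000 share passes to Nikolai's issue; Ulla's ₹3,420,000 share passes to Ulla's issue.
Nikolai's share (₹3,420,000) is divided into 4 shares of ₹855,000: Ione, Cormac, Aoife, and Imani each take ₹855,000.
Ulla's share (₹3,420,000) is divided into 3 shares of ₹1,140,000: Uma, Pablo, and Briar each take ₹1,140,000.

Cormac receives ₹855,000.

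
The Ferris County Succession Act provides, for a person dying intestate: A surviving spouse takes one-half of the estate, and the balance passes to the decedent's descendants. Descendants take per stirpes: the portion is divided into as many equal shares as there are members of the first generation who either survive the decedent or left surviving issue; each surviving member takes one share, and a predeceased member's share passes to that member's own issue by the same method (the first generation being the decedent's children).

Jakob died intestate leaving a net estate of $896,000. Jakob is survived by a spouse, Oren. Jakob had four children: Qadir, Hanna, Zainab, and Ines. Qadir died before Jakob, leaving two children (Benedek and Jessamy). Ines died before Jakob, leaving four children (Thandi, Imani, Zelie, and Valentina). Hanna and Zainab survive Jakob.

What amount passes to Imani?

Oren takes one-half of $896,000 = $448,000. The remaining $448,000 passes to the descendants.
The descendants' portion ($448,000) is divided into 4 shares of $112,000: Hanna and Zainab each take $112,000; Qadir's $112,000 share passes to Qadir's issue; Ines's $112,000 share passes to Ines's issue.
Qadir's share ($112,000) is divided into 2 shares of $56,000: Benedek and Jessamy each take $56,000.
Ines's share ($112,000) is divided into 4 shares of $28,000: Thandi, Imani, Zelie, and Valentina each take $28,000.

Imani receives $28,000.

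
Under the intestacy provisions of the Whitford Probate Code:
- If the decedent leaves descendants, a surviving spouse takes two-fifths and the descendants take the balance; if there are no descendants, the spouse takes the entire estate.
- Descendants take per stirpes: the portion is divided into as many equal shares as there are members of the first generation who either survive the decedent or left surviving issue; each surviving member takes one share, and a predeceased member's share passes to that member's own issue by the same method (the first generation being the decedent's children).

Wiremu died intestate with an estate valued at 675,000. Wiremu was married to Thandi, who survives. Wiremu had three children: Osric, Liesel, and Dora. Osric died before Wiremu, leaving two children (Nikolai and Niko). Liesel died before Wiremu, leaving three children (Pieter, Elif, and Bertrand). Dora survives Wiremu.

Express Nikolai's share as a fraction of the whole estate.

Thandi takes two-fifths of 675,000 = 270,000. The remaining 405,000 passes to the descendants.
The descendants' portion (405,000) is divided into 3 shares of 135,000: Dora takes 135,000; Osric's 135,000 share passes to Osric's issue; Liesel's 135,000 share passes to Liesel's issue.
Osric's share (135,000) is divided into 2 shares of 67,500: Nikolai and Niko each take 67,500.
Liesel's share (135,000) is divided into 3 shares of 45,000: Pieter, Elif, and Bertrand each take 45,000.

Nikolai receives 1/10 of the estate.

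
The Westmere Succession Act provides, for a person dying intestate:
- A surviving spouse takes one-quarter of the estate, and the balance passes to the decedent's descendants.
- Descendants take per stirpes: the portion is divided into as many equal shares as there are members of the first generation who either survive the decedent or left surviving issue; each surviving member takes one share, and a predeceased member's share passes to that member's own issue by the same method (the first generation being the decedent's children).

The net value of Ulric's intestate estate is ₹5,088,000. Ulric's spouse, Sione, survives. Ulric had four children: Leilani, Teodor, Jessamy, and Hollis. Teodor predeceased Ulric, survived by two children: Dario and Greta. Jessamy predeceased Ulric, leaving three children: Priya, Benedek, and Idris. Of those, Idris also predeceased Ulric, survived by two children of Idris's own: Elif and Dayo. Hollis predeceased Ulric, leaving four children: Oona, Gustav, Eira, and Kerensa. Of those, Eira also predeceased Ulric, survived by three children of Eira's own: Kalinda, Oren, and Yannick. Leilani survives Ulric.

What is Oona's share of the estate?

Oona receives ₹238,500.

Sione takes one-quarter of ₹5,088,000 = ₹1,272,000. The remaining ₹3,816,000 passes to the descendants.
The descendants' portion (₹3,816,000) is divided into 4 shares of ₹954,000: Leilani takes ₹954,000; Teodor's ₹954,000 share passes to Teodor's issue; Jessamy's ₹954,000 share passes to Jessamy's issue; Hollis's ₹954,000 share passes to Hollis's issue.
Teodor's share (₹954,000) is divided into 2 shares of ₹477,000: Dario and Greta each take ₹477,000.
Jessamy's share (₹954,000) is divided into 3 shares of ₹318,000: Priya and Benedek each take ₹318,000; Idris's ₹318,000 share passes to Idris's issue.
Idris's share (₹318,000) is divided into 2 shares of ₹159,000: Elif and Dayo each take ₹159,000.
Hollis's share (₹954,000) is divided into 4 shares of ₹238,500: Oona, Gustav, and Kerensa each take ₹238,500; Eira's ₹238,500 share passes to Eira's issue.
Eira's share (₹238,500) is divided into 3 shares of ₹79,500: Kalinda, Oren, and Yannick each take ₹79,500.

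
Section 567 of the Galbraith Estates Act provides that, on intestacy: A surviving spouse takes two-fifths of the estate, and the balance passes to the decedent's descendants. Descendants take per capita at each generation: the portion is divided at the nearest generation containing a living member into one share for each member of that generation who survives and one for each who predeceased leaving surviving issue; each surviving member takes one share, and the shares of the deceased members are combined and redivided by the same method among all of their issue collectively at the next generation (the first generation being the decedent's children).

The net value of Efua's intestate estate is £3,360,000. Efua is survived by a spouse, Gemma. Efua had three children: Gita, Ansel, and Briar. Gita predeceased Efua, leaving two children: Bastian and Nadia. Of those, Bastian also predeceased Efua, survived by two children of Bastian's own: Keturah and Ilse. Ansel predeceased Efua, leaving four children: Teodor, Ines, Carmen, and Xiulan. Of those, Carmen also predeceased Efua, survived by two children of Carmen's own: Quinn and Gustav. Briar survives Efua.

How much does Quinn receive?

Gemma takes two-fifths of £3,360,000 = £1,344,000. The remaining £2,016,000 passes to the descendants.
The descendants' portion (£2,016,000) is divided at the children's generation into 3 shares of £672,000. Briar takes £672,000. The 2 shares of the deceased (Gita and Ansel) are combined into a pool of £1,344,000.
That pool (£1,344,000) is divided at the grandchildren's generation into 6 shares of £224,000. Nadia, Teodor, Ines, and Xiulan each take £224,000. The 2 shares of the deceased (Bastian and Carmen) are combined into a pool of £448,000.
That pool (£448,000) is divided at the great-grandchildren's generation equally among Keturah, Ilse, Quinn, and Gustav: £112,000 each.

Quinn receives £112,000.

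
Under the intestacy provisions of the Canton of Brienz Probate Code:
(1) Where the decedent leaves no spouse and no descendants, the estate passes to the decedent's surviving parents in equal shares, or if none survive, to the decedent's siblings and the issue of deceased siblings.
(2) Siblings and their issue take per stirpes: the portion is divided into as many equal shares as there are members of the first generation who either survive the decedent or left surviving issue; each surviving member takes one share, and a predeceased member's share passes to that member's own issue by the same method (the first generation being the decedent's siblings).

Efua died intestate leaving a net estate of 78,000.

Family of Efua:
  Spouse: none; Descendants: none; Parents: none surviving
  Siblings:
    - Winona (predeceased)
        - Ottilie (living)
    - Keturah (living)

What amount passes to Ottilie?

Ottilie receives 39,000.

The entire 78,000 passes to the siblings and their issue.
That amount (78,000) is divided into 2 shares of 39,000: Keturah takes 39,000; Winona's 39,000 share passes to Winona's issue.
Winona's share (39,000) passes entirely to Ottilie.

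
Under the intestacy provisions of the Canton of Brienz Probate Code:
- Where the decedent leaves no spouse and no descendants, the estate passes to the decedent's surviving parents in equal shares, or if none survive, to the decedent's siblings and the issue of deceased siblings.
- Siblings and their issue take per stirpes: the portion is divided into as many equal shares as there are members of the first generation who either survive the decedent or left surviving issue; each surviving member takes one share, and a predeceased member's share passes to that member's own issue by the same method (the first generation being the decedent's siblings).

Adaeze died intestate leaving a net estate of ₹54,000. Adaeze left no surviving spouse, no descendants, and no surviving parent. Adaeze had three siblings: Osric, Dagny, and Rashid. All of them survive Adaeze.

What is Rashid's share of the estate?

The entire ₹54,000 passes to the siblings and their issue.
That amount (₹54,000) is divided into 3 shares of ₹18,000: Osric, Dagny, and Rashid each take ₹18,000.

Rashid receives ₹18,000.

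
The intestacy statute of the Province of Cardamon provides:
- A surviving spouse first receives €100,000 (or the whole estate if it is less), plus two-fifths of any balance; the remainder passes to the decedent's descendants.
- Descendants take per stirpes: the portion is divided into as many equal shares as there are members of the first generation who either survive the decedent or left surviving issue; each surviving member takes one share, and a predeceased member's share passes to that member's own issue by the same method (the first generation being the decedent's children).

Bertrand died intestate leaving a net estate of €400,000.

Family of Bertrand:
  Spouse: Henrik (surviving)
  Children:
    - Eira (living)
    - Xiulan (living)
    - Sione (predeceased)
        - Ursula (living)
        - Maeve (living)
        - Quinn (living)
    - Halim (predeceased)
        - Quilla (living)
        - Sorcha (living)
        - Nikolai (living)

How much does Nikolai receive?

Henrik first takes €100,000, leaving a balance of €300,000. Henrik then takes two-fifths of the balance (€120,000), for a total of €220,000. The remaining €180,000 passes to the descendants.
The descendants' portion (€180,000) is divided into 4 shares of €45,000: Eira and Xiulan each take €45,000; Sione's €45,000 share passes to Sione's issue; Halim's €45,000 share passes to Halim's issue.
Sione's share (€45,000) is divided into 3 shares of €15,000: Ursula, Maeve, and Quinn each take €15,000.
Halim's share (€45,000) is divided into 3 shares of €15,000: Quilla, Sorcha, and Nikolai each take €15,000.

Nikolai receives €15,000.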